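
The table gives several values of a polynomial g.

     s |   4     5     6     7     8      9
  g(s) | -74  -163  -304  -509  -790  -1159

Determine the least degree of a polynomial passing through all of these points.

Forward differences of the values at s = 4, 5, 6, 7, 8, 9:
  g  : -74  -163  -304  -509  -790  -1159
  Δ  : -89  -141  -205  -281  -369
  Δ^2: -52  -64  -76  -88
  Δ^3: -12  -12  -12
  Δ^4: 0  0
  Δ^5: 0
The third differences are constant (-12) and nonzero, while all higher differences vanish, so the minimal degree is 3.

3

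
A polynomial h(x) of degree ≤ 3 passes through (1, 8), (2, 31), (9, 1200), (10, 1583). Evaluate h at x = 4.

155

Write h(x) = ax^3 + bx^2 + cx + d. Substituting each data point gives a linear system:
  a + b + c + d = 8
  8a + 4b + 2c + d = 31
  729a + 81b + 9c + d = 1200
  1000a + 100b + 10c + d = 1583
Solving the system yields a = 1, b = 6, c = -2, d = 3.
So h(x) = x^3 + 6x^2 - 2x + 3.
Then h(4) = 155.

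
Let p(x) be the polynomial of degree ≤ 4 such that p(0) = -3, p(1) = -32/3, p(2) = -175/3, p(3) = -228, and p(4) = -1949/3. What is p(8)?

-27409/3

Forward differences of the values at x = 0, 1, 2, 3, 4:
  p  : -3  -32/3  -175/3  -228  -1949/3
  Δ  : -23/3  -143/3  -509/3  -1265/3
  Δ^2: -40  -122  -252
  Δ^3: -82  -130
  Δ^4: -48
The fourth differences are constant, confirming degree 4.
Interpolating (Newton forward form) and evaluating at x = 8 gives p(8) = -27409/3.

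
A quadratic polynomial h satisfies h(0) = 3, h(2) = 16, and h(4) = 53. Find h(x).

Using the Lagrange interpolation formula with nodes 0, 2, 4:
  L_0(x) = (x - 2)(x - 4) / 8
  L_1(x) = x(x - 4) / -4
  L_2(x) = x(x - 2) / 8
Then h(x) = 3·L_0(x) + 16·L_1(x) + 53·L_2(x).
Expanding and collecting terms gives h(x) = 3x^2 + (1/2)x + 3.
Check: h(4) = 53. ✓

h(x) = 3x^2 + (1/2)x + 3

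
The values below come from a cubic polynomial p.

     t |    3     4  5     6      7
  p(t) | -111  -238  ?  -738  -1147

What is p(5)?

-441

The 4 known points determine the degree-3 polynomial uniquely.
Write p(t) = at^3 + bt^2 + ct + d. Substituting each data point gives a linear system:
  27a + 9b + 3c + d = -111
  64a + 16b + 4c + d = -238
  216a + 36b + 6c + d = -738
  343a + 49b + 7c + d = -1147
Solving the system yields a = -3, b = -2, c = -2, d = -6.
So p(t) = -3t^3 - 2t^2 - 2t - 6.
Then p(5) = -441.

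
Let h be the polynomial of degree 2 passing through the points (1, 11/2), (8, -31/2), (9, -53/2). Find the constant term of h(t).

Write h(t) = at^2 + bt + c. Substituting each data point gives a linear system:
  a + b + c = 11/2
  64a + 8b + c = -31/2
  81a + 9b + c = -53/2
Solving the system yields a = -1, b = 6, c = 1/2.
So h(t) = -t² + 6t + 1/2.
The constant term is 1/2.

1/2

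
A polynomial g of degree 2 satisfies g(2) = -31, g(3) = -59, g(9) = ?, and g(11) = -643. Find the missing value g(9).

-437

The 3 known points determine the degree-2 polynomial uniquely.
Write g(x) = ax^2 + bx + c. Substituting each data point gives a linear system:
  4a + 2b + c = -31
  9a + 3b + c = -59
  121a + 11b + c = -643
Solving the system yields a = -5, b = -3, c = -5.
So g(x) = -5x^2 - 3x - 5.
Then g(9) = -437.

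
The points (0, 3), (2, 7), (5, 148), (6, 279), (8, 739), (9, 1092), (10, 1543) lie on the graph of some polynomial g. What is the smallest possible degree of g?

Divided differences on the nodes 0, 2, 5, 6, 8, 9, 10:
  order 0: 3  7  148  279  739  1092  1543
  order 1: 2  47  131  230  353  451
  order 2: 9  21  33  41  49
  order 3: 2  2  2  2
  order 4: 0  0  0
  order 5: 0  0
  order 6: 0
The order-3 divided differences are all 2 (nonzero) and every higher order vanishes, so the data lies on a polynomial of degree exactly 3.

3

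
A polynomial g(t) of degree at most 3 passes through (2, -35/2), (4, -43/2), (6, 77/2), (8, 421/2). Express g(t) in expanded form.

Write g(t) = at^3 + bt^2 + ct + d. Substituting each data point gives a linear system:
  8a + 4b + 2c + d = -35/2
  64a + 16b + 4c + d = -43/2
  216a + 36b + 6c + d = 77/2
  512a + 64b + 8c + d = 421/2
Solving the system yields a = 1, b = -4, c = -6, d = 5/2.
So g(t) = t^3 - 4t^2 - 6t + 5/2.
Check: g(2) = -35/2. ✓

g(t) = t^3 - 4t^2 - 6t + 5/2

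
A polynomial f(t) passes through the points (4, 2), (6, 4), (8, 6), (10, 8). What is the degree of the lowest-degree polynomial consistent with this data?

1

Forward differences of the values at t = 4, 6, 8, 10:
  f  : 2  4  6  8
  Δ  : 2  2  2
  Δ^2: 0  0
  Δ^3: 0
The first differences are constant (2) and nonzero, while all higher differences vanish, so the minimal degree is 1.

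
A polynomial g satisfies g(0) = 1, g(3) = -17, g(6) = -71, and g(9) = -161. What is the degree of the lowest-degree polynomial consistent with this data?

2

Forward differences of the values at s = 0, 3, 6, 9:
  g  : 1  -17  -71  -161
  Δ  : -18  -54  -90
  Δ^2: -36  -36
  Δ^3: 0
The second differences are constant (-36) and nonzero, while all higher differences vanish, so the minimal degree is 2.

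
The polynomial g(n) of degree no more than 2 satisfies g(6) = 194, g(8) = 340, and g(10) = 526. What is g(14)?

1018

Write g(n) = an^2 + bn + c. Substituting each data point gives a linear system:
  36a + 6b + c = 194
  64a + 8b + c = 340
  100a + 10b + c = 526
Solving the system yields a = 5, b = 3, c = -4.
So g(n) = 5n^2 + 3n - 4.
Then g(14) = 1018.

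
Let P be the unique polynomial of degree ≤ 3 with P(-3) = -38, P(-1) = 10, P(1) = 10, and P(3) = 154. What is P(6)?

1060

Write P(s) = as^3 + bs^2 + cs + d. Substituting each data point gives a linear system:
  -27a + 9b - 3c + d = -38
  -a + b - c + d = 10
  a + b + c + d = 10
  27a + 9b + 3c + d = 154
Solving the system yields a = 4, b = 6, c = -4, d = 4.
So P(s) = 4s^3 + 6s^2 - 4s + 4.
Then P(6) = 1060.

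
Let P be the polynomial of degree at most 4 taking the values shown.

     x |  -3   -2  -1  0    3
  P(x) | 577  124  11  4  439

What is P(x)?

Write P(x) = ax^4 + bx^3 + cx^2 + dx + e. Substituting each data point gives a linear system:
  81a - 27b + 9c - 3d + e = 577
  16a - 8b + 4c - 2d + e = 124
  a - b + c - d + e = 11
  e = 4
  81a + 27b + 9c + 3d + e = 439
Solving the system yields a = 6, b = -3, c = 2, d = 4, e = 4.
So P(x) = 6x^4 - 3x^3 + 2x^2 + 4x + 4.
Check: P(3) = 439. ✓

P(x) = 6x^4 - 3x^3 + 2x^2 + 4x + 4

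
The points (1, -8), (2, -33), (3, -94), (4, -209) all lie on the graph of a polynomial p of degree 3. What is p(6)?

Forward differences of the values at u = 1, 2, 3, 4:
  p  : -8  -33  -94  -209
  Δ  : -25  -61  -115
  Δ^2: -36  -54
  Δ^3: -18
The third differences are constant, confirming degree 3.
Interpolating (Newton forward form) and evaluating at u = 6 gives p(6) = -673.

-673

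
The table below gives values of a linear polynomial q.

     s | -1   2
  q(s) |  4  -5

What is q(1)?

Write q(s) = as + b. Substituting each data point gives a linear system:
  -a + b = 4
  2a + b = -5
Solving the system yields a = -3, b = 1.
So q(s) = -3s + 1.
Then q(1) = -2.

-2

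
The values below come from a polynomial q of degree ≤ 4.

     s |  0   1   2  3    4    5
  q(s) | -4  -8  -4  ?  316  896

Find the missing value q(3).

68

The 5 known points determine the degree-4 polynomial uniquely.
Write q(s) = as^4 + bs^3 + cs^2 + ds + e. Substituting each data point gives a linear system:
  e = -4
  a + b + c + d + e = -8
  16a + 8b + 4c + 2d + e = -4
  256a + 64b + 16c + 4d + e = 316
  625a + 125b + 25c + 5d + e = 896
Solving the system yields a = 2, b = -2, c = -4, d = 0, e = -4.
So q(s) = 2s⁴ - 2s³ - 4s² - 4.
Then q(3) = 68.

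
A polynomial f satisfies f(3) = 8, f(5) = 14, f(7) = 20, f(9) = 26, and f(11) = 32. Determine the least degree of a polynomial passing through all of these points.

1

Forward differences of the values at x = 3, 5, 7, 9, 11:
  f  : 8  14  20  26  32
  Δ  : 6  6  6  6
  Δ^2: 0  0  0
  Δ^3: 0  0
  Δ^4: 0
The first differences are constant (6) and nonzero, while all higher differences vanish, so the minimal degree is 1.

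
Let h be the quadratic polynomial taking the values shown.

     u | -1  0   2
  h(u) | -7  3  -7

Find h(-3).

-57

Write h(u) = au^2 + bu + c. Substituting each data point gives a linear system:
  a - b + c = -7
  c = 3
  4a + 2b + c = -7
Solving the system yields a = -5, b = 5, c = 3.
So h(u) = -5u^2 + 5u + 3.
Then h(-3) = -57.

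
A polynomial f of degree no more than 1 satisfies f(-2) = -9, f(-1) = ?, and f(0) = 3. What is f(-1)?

-3

On equispaced nodes a degree-1 polynomial has vanishing second forward difference, so
  f(-2) - 2·f(-1) + f(0) = 0.
Substituting the known values and solving for f(-1):
  -2·f(-1) = 6
  f(-1) = -3.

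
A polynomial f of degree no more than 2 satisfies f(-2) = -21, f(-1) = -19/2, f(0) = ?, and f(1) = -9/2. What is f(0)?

On equispaced nodes a degree-2 polynomial has vanishing third forward difference, so
  - f(-2) + 3·f(-1) - 3·f(0) + f(1) = 0.
Substituting the known values and solving for f(0):
  -3·f(0) = 12
  f(0) = -4.

-4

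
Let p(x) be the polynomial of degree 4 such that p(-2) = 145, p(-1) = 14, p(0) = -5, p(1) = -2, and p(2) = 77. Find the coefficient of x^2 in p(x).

5

Write p(x) = ax^4 + bx^3 + cx^2 + dx + e. Substituting each data point gives a linear system:
  16a - 8b + 4c - 2d + e = 145
  a - b + c - d + e = 14
  e = -5
  a + b + c + d + e = -2
  16a + 8b + 4c + 2d + e = 77
Solving the system yields a = 6, b = -3, c = 5, d = -5, e = -5.
So p(x) = 6x^4 - 3x^3 + 5x^2 - 5x - 5.
The coefficient of x^2 is 5.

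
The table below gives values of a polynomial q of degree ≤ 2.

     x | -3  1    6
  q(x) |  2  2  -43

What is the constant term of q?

5

Write q(x) = ax^2 + bx + c. Substituting each data point gives a linear system:
  9a - 3b + c = 2
  a + b + c = 2
  36a + 6b + c = -43
Solving the system yields a = -1, b = -2, c = 5.
So q(x) = -x^2 - 2x + 5.
The constant term is 5.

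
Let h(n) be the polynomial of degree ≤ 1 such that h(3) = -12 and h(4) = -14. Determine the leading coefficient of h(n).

-2

Write h(n) = an + b. Substituting each data point gives a linear system:
  3a + b = -12
  4a + b = -14
Solving the system yields a = -2, b = -6.
So h(n) = -2n - 6.
The leading coefficient is -2.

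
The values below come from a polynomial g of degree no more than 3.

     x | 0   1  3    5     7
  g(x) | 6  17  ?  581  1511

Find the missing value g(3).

147

The 4 known points determine the degree-3 polynomial uniquely.
Write g(x) = ax^3 + bx^2 + cx + d. Substituting each data point gives a linear system:
  d = 6
  a + b + c + d = 17
  125a + 25b + 5c + d = 581
  343a + 49b + 7c + d = 1511
Solving the system yields a = 4, b = 2, c = 5, d = 6.
So g(x) = 4x^3 + 2x^2 + 5x + 6.
Then g(3) = 147.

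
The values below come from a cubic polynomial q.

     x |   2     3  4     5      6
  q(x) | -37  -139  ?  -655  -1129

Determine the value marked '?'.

-335

The 4 known points determine the degree-3 polynomial uniquely.
Write q(x) = ax^3 + bx^2 + cx + d. Substituting each data point gives a linear system:
  8a + 4b + 2c + d = -37
  27a + 9b + 3c + d = -139
  125a + 25b + 5c + d = -655
  216a + 36b + 6c + d = -1129
Solving the system yields a = -5, b = -2, c = 3, d = 5.
So q(x) = -5x^3 - 2x^2 + 3x + 5.
Then q(4) = -335.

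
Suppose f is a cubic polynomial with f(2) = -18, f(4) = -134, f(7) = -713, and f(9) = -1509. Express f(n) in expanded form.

Write f(n) = an^3 + bn^2 + cn + d. Substituting each data point gives a linear system:
  8a + 4b + 2c + d = -18
  64a + 16b + 4c + d = -134
  343a + 49b + 7c + d = -713
  729a + 81b + 9c + d = -1509
Solving the system yields a = -2, b = -1, c = 4, d = -6.
So f(n) = -2n^3 - n^2 + 4n - 6.
Check: f(4) = -134. ✓

f(n) = -2n^3 - n^2 + 4n - 6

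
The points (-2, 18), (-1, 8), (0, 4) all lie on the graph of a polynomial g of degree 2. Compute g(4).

48

Using the Lagrange interpolation formula with nodes -2, -1, 0:
  L_0(t) = (t + 1)t / 2
  L_1(t) = (t + 2)t / -1
  L_2(t) = (t + 2)(t + 1) / 2
Then g(t) = 18·L_0(t) + 8·L_1(t) + 4·L_2(t).
Expanding and collecting terms gives g(t) = 3t² - t + 4.
Evaluating at t = 4: g(4) = 48.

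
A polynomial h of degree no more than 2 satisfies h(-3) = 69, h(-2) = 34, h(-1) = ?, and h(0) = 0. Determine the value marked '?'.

On equispaced nodes a degree-2 polynomial has vanishing third forward difference, so
  - h(-3) + 3·h(-2) - 3·h(-1) + h(0) = 0.
Substituting the known values and solving for h(-1):
  -3·h(-1) = -33
  h(-1) = 11.

11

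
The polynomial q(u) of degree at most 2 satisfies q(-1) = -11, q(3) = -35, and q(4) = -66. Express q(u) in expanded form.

q(u) = -5u^2 + 4u - 2

Using the Lagrange interpolation formula with nodes -1, 3, 4:
  L_0(u) = (u - 3)(u - 4) / 20
  L_1(u) = (u + 1)(u - 4) / -4
  L_2(u) = (u + 1)(u - 3) / 5
Then q(u) = -11·L_0(u) - 35·L_1(u) - 66·L_2(u).
Expanding and collecting terms gives q(u) = -5u² + 4u - 2.
Check: q(-1) = -11. ✓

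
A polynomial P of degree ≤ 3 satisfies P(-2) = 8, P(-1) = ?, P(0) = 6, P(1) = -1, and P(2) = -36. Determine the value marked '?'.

On equispaced nodes a degree-3 polynomial has vanishing fourth forward difference, so
  P(-2) - 4·P(-1) + 6·P(0) - 4·P(1) + P(2) = 0.
Substituting the known values and solving for P(-1):
  -4·P(-1) = -12
  P(-1) = 3.

3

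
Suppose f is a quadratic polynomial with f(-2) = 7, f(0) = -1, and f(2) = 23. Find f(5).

119

Using the Lagrange interpolation formula with nodes -2, 0, 2:
  L_0(u) = u(u - 2) / 8
  L_1(u) = (u + 2)(u - 2) / -4
  L_2(u) = (u + 2)u / 8
Then f(u) = 7·L_0(u) - 1·L_1(u) + 23·L_2(u).
Expanding and collecting terms gives f(u) = 4u² + 4u - 1.
Evaluating at u = 5: f(5) = 119.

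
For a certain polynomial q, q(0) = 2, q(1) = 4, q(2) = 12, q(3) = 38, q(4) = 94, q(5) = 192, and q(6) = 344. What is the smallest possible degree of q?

3

Forward differences of the values at u = 0, 1, 2, 3, 4, 5, 6:
  q  : 2  4  12  38  94  192  344
  Δ  : 2  8  26  56  98  152
  Δ^2: 6  18  30  42  54
  Δ^3: 12  12  12  12
  Δ^4: 0  0  0
  Δ^5: 0  0
  Δ^6: 0
The third differences are constant (12) and nonzero, while all higher differences vanish, so the minimal degree is 3.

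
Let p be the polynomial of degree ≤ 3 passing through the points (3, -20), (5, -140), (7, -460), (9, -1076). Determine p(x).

p(x) = -2x^3 + 5x^2 - 2x - 5

Using the Lagrange interpolation formula with nodes 3, 5, 7, 9:
  L_0(x) = (x - 5)(x - 7)(x - 9) / -48
  L_1(x) = (x - 3)(x - 7)(x - 9) / 16
  L_2(x) = (x - 3)(x - 5)(x - 9) / -16
  L_3(x) = (x - 3)(x - 5)(x - 7) / 48
Then p(x) = -20·L_0(x) - 140·L_1(x) - 460·L_2(x) - 1076·L_3(x).
Expanding and collecting terms gives p(x) = -2x³ + 5x² - 2x - 5.
Check: p(3) = -20. ✓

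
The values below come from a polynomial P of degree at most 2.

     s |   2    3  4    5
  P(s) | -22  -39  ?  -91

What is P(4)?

On equispaced nodes a degree-2 polynomial has vanishing third forward difference, so
  - P(2) + 3·P(3) - 3·P(4) + P(5) = 0.
Substituting the known values and solving for P(4):
  -3·P(4) = 186
  P(4) = -62.

-62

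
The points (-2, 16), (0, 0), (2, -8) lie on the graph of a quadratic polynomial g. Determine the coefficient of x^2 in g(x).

1

Write g(x) = ax^2 + bx + c. Substituting each data point gives a linear system:
  4a - 2b + c = 16
  c = 0
  4a + 2b + c = -8
Solving the system yields a = 1, b = -6, c = 0.
So g(x) = x^2 - 6x.
The leading coefficient is 1.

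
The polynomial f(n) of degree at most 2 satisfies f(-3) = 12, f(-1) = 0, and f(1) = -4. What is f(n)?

f(n) = n^2 - 2n - 3

Using the Lagrange interpolation formula with nodes -3, -1, 1:
  L_0(n) = (n + 1)(n - 1) / 8
  L_1(n) = (n + 3)(n - 1) / -4
  L_2(n) = (n + 3)(n + 1) / 8
Then f(n) = 12·L_0(n) + 0·L_1(n) - 4·L_2(n).
Expanding and collecting terms gives f(n) = n^2 - 2n - 3.
Check: f(-1) = 0. ✓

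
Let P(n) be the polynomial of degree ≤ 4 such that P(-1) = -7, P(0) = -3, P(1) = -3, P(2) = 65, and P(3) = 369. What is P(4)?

Using the Lagrange interpolation formula with nodes -1, 0, 1, 2, 3:
  L_0(n) = n(n - 1)(n - 2)(n - 3) / 24
  L_1(n) = (n + 1)(n - 1)(n - 2)(n - 3) / -6
  L_2(n) = (n + 1)n(n - 2)(n - 3) / 4
  L_3(n) = (n + 1)n(n - 1)(n - 3) / -6
  L_4(n) = (n + 1)n(n - 1)(n - 2) / 24
Then P(n) = -7·L_0(n) - 3·L_1(n) - 3·L_2(n) + 65·L_3(n) + 369·L_4(n).
Expanding and collecting terms gives P(n) = 4n⁴ + 4n³ - 6n² - 2n - 3.
Evaluating at n = 4: P(4) = 1173.

1173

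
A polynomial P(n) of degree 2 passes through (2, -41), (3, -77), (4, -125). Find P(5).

-185

Forward differences of the values at n = 2, 3, 4:
  P  : -41  -77  -125
  Δ  : -36  -48
  Δ^2: -12
The second differences are constant, confirming degree 2.
Interpolating (Newton forward form) and evaluating at n = 5 gives P(5) = -185.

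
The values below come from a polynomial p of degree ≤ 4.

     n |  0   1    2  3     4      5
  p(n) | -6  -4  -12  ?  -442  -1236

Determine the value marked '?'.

The 5 known points determine the degree-4 polynomial uniquely.
Write p(n) = an^4 + bn^3 + cn^2 + dn + e. Substituting each data point gives a linear system:
  e = -6
  a + b + c + d + e = -4
  16a + 8b + 4c + 2d + e = -12
  256a + 64b + 16c + 4d + e = -442
  625a + 125b + 25c + 5d + e = -1236
Solving the system yields a = -3, b = 5, c = 1, d = -1, e = -6.
So p(n) = -3n^4 + 5n^3 + n^2 - n - 6.
Then p(3) = -108.

-108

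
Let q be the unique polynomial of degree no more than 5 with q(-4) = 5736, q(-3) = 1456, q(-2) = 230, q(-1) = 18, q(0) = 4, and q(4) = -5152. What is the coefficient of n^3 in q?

-5

Write q(n) = an^5 + bn^4 + cn^3 + dn^2 + en + k. Substituting each data point gives a linear system:
  -1024a + 256b - 64c + 16d - 4e + k = 5736
  -243a + 81b - 27c + 9d - 3e + k = 1456
  -32a + 16b - 8c + 4d - 2e + k = 230
  -a + b - c + d - e + k = 18
  k = 4
  1024a + 256b + 64c + 16d + 4e + k = -5152
Solving the system yields a = -5, b = 1, c = -5, d = 2, e = -1, k = 4.
So q(n) = -5n⁵ + n⁴ - 5n³ + 2n² - n + 4.
The coefficient of n^3 is -5.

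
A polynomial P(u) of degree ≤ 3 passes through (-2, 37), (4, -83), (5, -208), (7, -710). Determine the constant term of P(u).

-3

Write P(u) = au^3 + bu^2 + cu + d. Substituting each data point gives a linear system:
  -8a + 4b - 2c + d = 37
  64a + 16b + 4c + d = -83
  125a + 25b + 5c + d = -208
  343a + 49b + 7c + d = -710
Solving the system yields a = -3, b = 6, c = 4, d = -3.
So P(u) = -3u^3 + 6u^2 + 4u - 3.
The constant term is -3.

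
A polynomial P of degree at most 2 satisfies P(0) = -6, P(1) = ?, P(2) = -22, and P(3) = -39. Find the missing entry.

The 3 known points determine the degree-2 polynomial uniquely.
Write P(u) = au^2 + bu + c. Substituting each data point gives a linear system:
  c = -6
  4a + 2b + c = -22
  9a + 3b + c = -39
Solving the system yields a = -3, b = -2, c = -6.
So P(u) = -3u^2 - 2u - 6.
Then P(1) = -11.

-11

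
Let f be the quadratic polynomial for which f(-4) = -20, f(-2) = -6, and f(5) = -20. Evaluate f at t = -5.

Using the Lagrange interpolation formula with nodes -4, -2, 5:
  L_0(t) = (t + 2)(t - 5) / 18
  L_1(t) = (t + 4)(t - 5) / -14
  L_2(t) = (t + 4)(t + 2) / 63
Then f(t) = -20·L_0(t) - 6·L_1(t) - 20·L_2(t).
Expanding and collecting terms gives f(t) = -t^2 + t.
Evaluating at t = -5: f(-5) = -30.

-30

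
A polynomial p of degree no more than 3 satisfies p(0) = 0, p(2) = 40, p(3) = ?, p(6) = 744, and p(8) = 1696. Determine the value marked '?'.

111

The 4 known points determine the degree-3 polynomial uniquely.
Write p(x) = ax^3 + bx^2 + cx + d. Substituting each data point gives a linear system:
  d = 0
  8a + 4b + 2c + d = 40
  216a + 36b + 6c + d = 744
  512a + 64b + 8c + d = 1696
Solving the system yields a = 3, b = 2, c = 4, d = 0.
So p(x) = 3x^3 + 2x^2 + 4x.
Then p(3) = 111.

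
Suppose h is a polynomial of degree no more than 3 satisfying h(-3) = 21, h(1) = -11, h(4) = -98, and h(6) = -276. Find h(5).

-171

Using the Lagrange interpolation formula with nodes -3, 1, 4, 6:
  L_0(n) = (n - 1)(n - 4)(n - 6) / -252
  L_1(n) = (n + 3)(n - 4)(n - 6) / 60
  L_2(n) = (n + 3)(n - 1)(n - 6) / -42
  L_3(n) = (n + 3)(n - 1)(n - 4) / 90
Then h(n) = 21·L_0(n) - 11·L_1(n) - 98·L_2(n) - 276·L_3(n).
Expanding and collecting terms gives h(n) = -n³ - n² - 3n - 6.
Evaluating at n = 5: h(5) = -171.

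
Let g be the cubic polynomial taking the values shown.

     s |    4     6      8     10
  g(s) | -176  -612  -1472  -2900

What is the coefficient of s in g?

0

Write g(s) = as^3 + bs^2 + cs + d. Substituting each data point gives a linear system:
  64a + 16b + 4c + d = -176
  216a + 36b + 6c + d = -612
  512a + 64b + 8c + d = -1472
  1000a + 100b + 10c + d = -2900
Solving the system yields a = -3, b = 1, c = 0, d = 0.
So g(s) = -3s^3 + s^2.
The coefficient of s is 0.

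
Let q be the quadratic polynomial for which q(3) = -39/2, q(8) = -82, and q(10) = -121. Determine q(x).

Write q(x) = ax^2 + bx + c. Substituting each data point gives a linear system:
  9a + 3b + c = -39/2
  64a + 8b + c = -82
  100a + 10b + c = -121
Solving the system yields a = -1, b = -3/2, c = -6.
So q(x) = -x^2 - (3/2)x - 6.
Check: q(8) = -82. ✓

q(x) = -x^2 - (3/2)x - 6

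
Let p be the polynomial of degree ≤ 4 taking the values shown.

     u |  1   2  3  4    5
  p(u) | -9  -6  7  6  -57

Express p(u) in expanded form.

Write p(u) = au^4 + bu^3 + cu^2 + du + e. Substituting each data point gives a linear system:
  a + b + c + d + e = -9
  16a + 8b + 4c + 2d + e = -6
  81a + 27b + 9c + 3d + e = 7
  256a + 64b + 16c + 4d + e = 6
  625a + 125b + 25c + 5d + e = -57
Solving the system yields a = -1, b = 6, c = -6, d = -6, e = -2.
So p(u) = -u^4 + 6u^3 - 6u^2 - 6u - 2.
Check: p(2) = -6. ✓

p(u) = -u^4 + 6u^3 - 6u^2 - 6u - 2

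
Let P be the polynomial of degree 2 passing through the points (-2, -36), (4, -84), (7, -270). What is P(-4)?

Using the Lagrange interpolation formula with nodes -2, 4, 7:
  L_0(x) = (x - 4)(x - 7) / 54
  L_1(x) = (x + 2)(x - 7) / -18
  L_2(x) = (x + 2)(x - 4) / 27
Then P(x) = -36·L_0(x) - 84·L_1(x) - 270·L_2(x).
Expanding and collecting terms gives P(x) = -6x² + 4x - 4.
Evaluating at x = -4: P(-4) = -116.

-116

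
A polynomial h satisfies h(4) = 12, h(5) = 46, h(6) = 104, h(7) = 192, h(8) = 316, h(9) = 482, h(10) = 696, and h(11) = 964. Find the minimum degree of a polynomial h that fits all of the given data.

3

Forward differences of the values at s = 4, 5, 6, 7, 8, 9, 10, 11:
  h  : 12  46  104  192  316  482  696  964
  Δ  : 34  58  88  124  166  214  268
  Δ^2: 24  30  36  42  48  54
  Δ^3: 6  6  6  6  6
  Δ^4: 0  0  0  0
  Δ^5: 0  0  0
  Δ^6: 0  0
  Δ^7: 0
The third differences are constant (6) and nonzero, while all higher differences vanish, so the minimal degree is 3.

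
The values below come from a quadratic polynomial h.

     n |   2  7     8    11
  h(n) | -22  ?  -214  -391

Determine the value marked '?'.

The 3 known points determine the degree-2 polynomial uniquely.
Write h(n) = an^2 + bn + c. Substituting each data point gives a linear system:
  4a + 2b + c = -22
  64a + 8b + c = -214
  121a + 11b + c = -391
Solving the system yields a = -3, b = -2, c = -6.
So h(n) = -3n² - 2n - 6.
Then h(7) = -167.

-167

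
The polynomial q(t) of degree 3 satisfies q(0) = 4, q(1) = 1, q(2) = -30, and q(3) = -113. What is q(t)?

q(t) = -4t^3 - 2t^2 + 3t + 4

Using the Lagrange interpolation formula with nodes 0, 1, 2, 3:
  L_0(t) = (t - 1)(t - 2)(t - 3) / -6
  L_1(t) = t(t - 2)(t - 3) / 2
  L_2(t) = t(t - 1)(t - 3) / -2
  L_3(t) = t(t - 1)(t - 2) / 6
Then q(t) = 4·L_0(t) + 1·L_1(t) - 30·L_2(t) - 113·L_3(t).
Expanding and collecting terms gives q(t) = -4t^3 - 2t^2 + 3t + 4.
Check: q(1) = 1. ✓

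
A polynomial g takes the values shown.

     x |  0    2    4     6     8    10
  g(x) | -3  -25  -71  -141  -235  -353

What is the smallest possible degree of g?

Forward differences of the values at x = 0, 2, 4, 6, 8, 10:
  g  : -3  -25  -71  -141  -235  -353
  Δ  : -22  -46  -70  -94  -118
  Δ^2: -24  -24  -24  -24
  Δ^3: 0  0  0
  Δ^4: 0  0
  Δ^5: 0
The second differences are constant (-24) and nonzero, while all higher differences vanish, so the minimal degree is 2.

2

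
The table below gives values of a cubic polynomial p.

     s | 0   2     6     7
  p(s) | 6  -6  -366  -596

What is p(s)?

Write p(s) = as^3 + bs^2 + cs + d. Substituting each data point gives a linear system:
  d = 6
  8a + 4b + 2c + d = -6
  216a + 36b + 6c + d = -366
  343a + 49b + 7c + d = -596
Solving the system yields a = -2, b = 2, c = -2, d = 6.
So p(s) = -2s^3 + 2s^2 - 2s + 6.
Check: p(7) = -596. ✓

p(s) = -2s^3 + 2s^2 - 2s + 6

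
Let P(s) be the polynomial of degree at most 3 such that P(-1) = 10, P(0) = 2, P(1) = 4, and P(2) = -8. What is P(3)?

-58

Forward differences of the values at s = -1, 0, 1, 2:
  P  : 10  2  4  -8
  Δ  : -8  2  -12
  Δ^2: 10  -14
  Δ^3: -24
The third differences are constant, confirming degree 3.
Interpolating (Newton forward form) and evaluating at s = 3 gives P(3) = -58.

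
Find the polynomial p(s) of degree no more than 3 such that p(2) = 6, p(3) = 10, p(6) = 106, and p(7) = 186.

Write p(s) = as^3 + bs^2 + cs + d. Substituting each data point gives a linear system:
  8a + 4b + 2c + d = 6
  27a + 9b + 3c + d = 10
  216a + 36b + 6c + d = 106
  343a + 49b + 7c + d = 186
Solving the system yields a = 1, b = -4, c = 5, d = 4.
So p(s) = s^3 - 4s^2 + 5s + 4.
Check: p(3) = 10. ✓

p(s) = s^3 - 4s^2 + 5s + 4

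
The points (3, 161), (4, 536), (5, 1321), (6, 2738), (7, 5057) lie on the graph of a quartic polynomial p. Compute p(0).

Using the Lagrange interpolation formula with nodes 3, 4, 5, 6, 7:
  L_0(u) = (u - 4)(u - 5)(u - 6)(u - 7) / 24
  L_1(u) = (u - 3)(u - 5)(u - 6)(u - 7) / -6
  L_2(u) = (u - 3)(u - 4)(u - 6)(u - 7) / 4
  L_3(u) = (u - 3)(u - 4)(u - 5)(u - 7) / -6
  L_4(u) = (u - 3)(u - 4)(u - 5)(u - 6) / 24
Then p(u) = 161·L_0(u) + 536·L_1(u) + 1321·L_2(u) + 2738·L_3(u) + 5057·L_4(u).
Expanding and collecting terms gives p(u) = 2u⁴ + u³ - u² - 5u - 4.
Evaluating at u = 0: p(0) = -4.

-4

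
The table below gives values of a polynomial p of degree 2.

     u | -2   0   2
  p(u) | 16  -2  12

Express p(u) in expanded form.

p(u) = 4u^2 - u - 2

Write p(u) = au^2 + bu + c. Substituting each data point gives a linear system:
  4a - 2b + c = 16
  c = -2
  4a + 2b + c = 12
Solving the system yields a = 4, b = -1, c = -2.
So p(u) = 4u^2 - u - 2.
Check: p(-2) = 16. ✓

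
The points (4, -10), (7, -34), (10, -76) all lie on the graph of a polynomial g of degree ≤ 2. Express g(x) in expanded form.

Using the Lagrange interpolation formula with nodes 4, 7, 10:
  L_0(x) = (x - 7)(x - 10) / 18
  L_1(x) = (x - 4)(x - 10) / -9
  L_2(x) = (x - 4)(x - 7) / 18
Then g(x) = -10·L_0(x) - 34·L_1(x) - 76·L_2(x).
Expanding and collecting terms gives g(x) = -x^2 + 3x - 6.
Check: g(7) = -34. ✓

g(x) = -x^2 + 3x - 6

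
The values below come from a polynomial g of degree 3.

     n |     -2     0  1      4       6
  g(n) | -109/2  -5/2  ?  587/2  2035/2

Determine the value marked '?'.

The 4 known points determine the degree-3 polynomial uniquely.
Write g(n) = an^3 + bn^2 + cn + d. Substituting each data point gives a linear system:
  -8a + 4b - 2c + d = -109/2
  d = -5/2
  64a + 16b + 4c + d = 587/2
  216a + 36b + 6c + d = 2035/2
Solving the system yields a = 5, b = -2, c = 2, d = -5/2.
So g(n) = 5n³ - 2n² + 2n - 5/2.
Then g(1) = 5/2.

5/2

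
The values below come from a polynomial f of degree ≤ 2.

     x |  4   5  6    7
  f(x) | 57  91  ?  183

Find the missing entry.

133

On equispaced nodes a degree-2 polynomial has vanishing third forward difference, so
  - f(4) + 3·f(5) - 3·f(6) + f(7) = 0.
Substituting the known values and solving for f(6):
  -3·f(6) = -399
  f(6) = 133.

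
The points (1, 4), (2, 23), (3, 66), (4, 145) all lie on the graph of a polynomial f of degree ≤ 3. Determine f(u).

Write f(u) = au^3 + bu^2 + cu + d. Substituting each data point gives a linear system:
  a + b + c + d = 4
  8a + 4b + 2c + d = 23
  27a + 9b + 3c + d = 66
  64a + 16b + 4c + d = 145
Solving the system yields a = 2, b = 0, c = 5, d = -3.
So f(u) = 2u^3 + 5u - 3.
Check: f(1) = 4. ✓

f(u) = 2u^3 + 5u - 3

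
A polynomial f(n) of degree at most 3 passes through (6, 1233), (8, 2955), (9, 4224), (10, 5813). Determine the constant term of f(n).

Write f(n) = an^3 + bn^2 + cn + d. Substituting each data point gives a linear system:
  216a + 36b + 6c + d = 1233
  512a + 64b + 8c + d = 2955
  729a + 81b + 9c + d = 4224
  1000a + 100b + 10c + d = 5813
Solving the system yields a = 6, b = -2, c = 1, d = 3.
So f(n) = 6n^3 - 2n^2 + n + 3.
The constant term is 3.

3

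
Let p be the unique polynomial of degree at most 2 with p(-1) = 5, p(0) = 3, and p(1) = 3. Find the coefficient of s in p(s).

Write p(s) = as^2 + bs + c. Substituting each data point gives a linear system:
  a - b + c = 5
  c = 3
  a + b + c = 3
Solving the system yields a = 1, b = -1, c = 3.
So p(s) = s^2 - s + 3.
The coefficient of s is -1.

-1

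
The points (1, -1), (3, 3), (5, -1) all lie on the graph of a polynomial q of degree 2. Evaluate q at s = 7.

-13

Using the Lagrange interpolation formula with nodes 1, 3, 5:
  L_0(s) = (s - 3)(s - 5) / 8
  L_1(s) = (s - 1)(s - 5) / -4
  L_2(s) = (s - 1)(s - 3) / 8
Then q(s) = -1·L_0(s) + 3·L_1(s) - 1·L_2(s).
Expanding and collecting terms gives q(s) = -s^2 + 6s - 6.
Evaluating at s = 7: q(7) = -13.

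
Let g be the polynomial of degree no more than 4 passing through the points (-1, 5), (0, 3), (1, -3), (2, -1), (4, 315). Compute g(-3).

189

Using the Lagrange interpolation formula with nodes -1, 0, 1, 2, 4:
  L_0(u) = u(u - 1)(u - 2)(u - 4) / 30
  L_1(u) = (u + 1)(u - 1)(u - 2)(u - 4) / -8
  L_2(u) = (u + 1)u(u - 2)(u - 4) / 6
  L_3(u) = (u + 1)u(u - 1)(u - 4) / -12
  L_4(u) = (u + 1)u(u - 1)(u - 2) / 120
Then g(u) = 5·L_0(u) + 3·L_1(u) - 3·L_2(u) - 1·L_3(u) + 315·L_4(u).
Expanding and collecting terms gives g(u) = 2u^4 - 2u^3 - 4u^2 - 2u + 3.
Evaluating at u = -3: g(-3) = 189.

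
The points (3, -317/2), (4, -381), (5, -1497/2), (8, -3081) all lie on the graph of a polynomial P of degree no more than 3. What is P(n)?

P(n) = -6n^3 - (1/2)n^2 + 3n - 1

Using the Lagrange interpolation formula with nodes 3, 4, 5, 8:
  L_0(n) = (n - 4)(n - 5)(n - 8) / -10
  L_1(n) = (n - 3)(n - 5)(n - 8) / 4
  L_2(n) = (n - 3)(n - 4)(n - 8) / -6
  L_3(n) = (n - 3)(n - 4)(n - 5) / 60
Then P(n) = -317/2·L_0(n) - 381·L_1(n) - 1497/2·L_2(n) - 3081·L_3(n).
Expanding and collecting terms gives P(n) = -6n³ - (1/2)n² + 3n - 1.
Check: P(5) = -1497/2. ✓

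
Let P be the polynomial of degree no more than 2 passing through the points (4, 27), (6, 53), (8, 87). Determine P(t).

P(t) = t^2 + 3t - 1

Write P(t) = at^2 + bt + c. Substituting each data point gives a linear system:
  16a + 4b + c = 27
  36a + 6b + c = 53
  64a + 8b + c = 87
Solving the system yields a = 1, b = 3, c = -1.
So P(t) = t^2 + 3t - 1.
Check: P(6) = 53. ✓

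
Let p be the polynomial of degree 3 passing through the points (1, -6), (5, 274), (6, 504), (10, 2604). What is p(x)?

Write p(x) = ax^3 + bx^2 + cx + d. Substituting each data point gives a linear system:
  a + b + c + d = -6
  125a + 25b + 5c + d = 274
  216a + 36b + 6c + d = 504
  1000a + 100b + 10c + d = 2604
Solving the system yields a = 3, b = -4, c = 1, d = -6.
So p(x) = 3x^3 - 4x^2 + x - 6.
Check: p(5) = 274. ✓

p(x) = 3x^3 - 4x^2 + x - 6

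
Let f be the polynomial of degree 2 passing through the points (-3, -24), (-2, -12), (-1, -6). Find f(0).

-6

Forward differences of the values at t = -3, -2, -1:
  f  : -24  -12  -6
  Δ  : 12  6
  Δ^2: -6
The second differences are constant, confirming degree 2.
Interpolating (Newton forward form) and evaluating at t = 0 gives f(0) = -6.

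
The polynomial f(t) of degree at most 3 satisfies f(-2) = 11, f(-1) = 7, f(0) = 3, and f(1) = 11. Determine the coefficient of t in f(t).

Write f(t) = at^3 + bt^2 + ct + d. Substituting each data point gives a linear system:
  -8a + 4b - 2c + d = 11
  -a + b - c + d = 7
  d = 3
  a + b + c + d = 11
Solving the system yields a = 2, b = 6, c = 0, d = 3.
So f(t) = 2t^3 + 6t^2 + 3.
The coefficient of t is 0.

0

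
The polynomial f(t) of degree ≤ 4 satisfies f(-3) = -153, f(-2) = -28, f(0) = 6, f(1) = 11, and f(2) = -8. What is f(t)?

f(t) = -2t^4 + 2t^2 + 5t + 6

Write f(t) = at^4 + bt^3 + ct^2 + dt + e. Substituting each data point gives a linear system:
  81a - 27b + 9c - 3d + e = -153
  16a - 8b + 4c - 2d + e = -28
  e = 6
  a + b + c + d + e = 11
  16a + 8b + 4c + 2d + e = -8
Solving the system yields a = -2, b = 0, c = 2, d = 5, e = 6.
So f(t) = -2t⁴ + 2t² + 5t + 6.
Check: f(0) = 6. ✓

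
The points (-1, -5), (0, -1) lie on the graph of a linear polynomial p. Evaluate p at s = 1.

3

Write p(s) = as + b. Substituting each data point gives a linear system:
  -a + b = -5
  b = -1
Solving the system yields a = 4, b = -1.
So p(s) = 4s - 1.
Then p(1) = 3.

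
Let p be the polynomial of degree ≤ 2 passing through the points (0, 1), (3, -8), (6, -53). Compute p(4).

Using the Lagrange interpolation formula with nodes 0, 3, 6:
  L_0(n) = (n - 3)(n - 6) / 18
  L_1(n) = n(n - 6) / -9
  L_2(n) = n(n - 3) / 18
Then p(n) = 1·L_0(n) - 8·L_1(n) - 53·L_2(n).
Expanding and collecting terms gives p(n) = -2n² + 3n + 1.
Evaluating at n = 4: p(4) = -19.

-19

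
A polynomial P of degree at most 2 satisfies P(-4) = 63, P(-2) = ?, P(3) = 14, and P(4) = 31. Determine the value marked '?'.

The 3 known points determine the degree-2 polynomial uniquely.
Write P(s) = as^2 + bs + c. Substituting each data point gives a linear system:
  16a - 4b + c = 63
  9a + 3b + c = 14
  16a + 4b + c = 31
Solving the system yields a = 3, b = -4, c = -1.
So P(s) = 3s² - 4s - 1.
Then P(-2) = 19.

19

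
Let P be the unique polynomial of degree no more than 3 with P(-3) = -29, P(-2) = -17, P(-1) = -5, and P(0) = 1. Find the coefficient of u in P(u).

Write P(u) = au^3 + bu^2 + cu + d. Substituting each data point gives a linear system:
  -27a + 9b - 3c + d = -29
  -8a + 4b - 2c + d = -17
  -a + b - c + d = -5
  d = 1
Solving the system yields a = -1, b = -6, c = 1, d = 1.
So P(u) = -u³ - 6u² + u + 1.
The coefficient of u is 1.

1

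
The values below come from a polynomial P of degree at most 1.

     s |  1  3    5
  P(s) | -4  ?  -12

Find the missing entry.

-8

The 2 known points determine the degree-1 polynomial uniquely.
Write P(s) = as + b. Substituting each data point gives a linear system:
  a + b = -4
  5a + b = -12
Solving the system yields a = -2, b = -2.
So P(s) = -2s - 2.
Then P(3) = -8.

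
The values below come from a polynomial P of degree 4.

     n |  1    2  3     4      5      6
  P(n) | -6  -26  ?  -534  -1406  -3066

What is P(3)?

The 5 known points determine the degree-4 polynomial uniquely.
Write P(n) = an^4 + bn^3 + cn^2 + dn + e. Substituting each data point gives a linear system:
  a + b + c + d + e = -6
  16a + 8b + 4c + 2d + e = -26
  256a + 64b + 16c + 4d + e = -534
  625a + 125b + 25c + 5d + e = -1406
  1296a + 216b + 36c + 6d + e = -3066
Solving the system yields a = -3, b = 4, c = -1, d = 0, e = -6.
So P(n) = -3n⁴ + 4n³ - n² - 6.
Then P(3) = -150.

-150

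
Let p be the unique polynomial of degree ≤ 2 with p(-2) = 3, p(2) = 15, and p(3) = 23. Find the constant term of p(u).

5

Write p(u) = au^2 + bu + c. Substituting each data point gives a linear system:
  4a - 2b + c = 3
  4a + 2b + c = 15
  9a + 3b + c = 23
Solving the system yields a = 1, b = 3, c = 5.
So p(u) = u² + 3u + 5.
The constant term is 5.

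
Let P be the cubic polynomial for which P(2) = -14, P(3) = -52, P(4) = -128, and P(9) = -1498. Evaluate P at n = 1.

Using the Lagrange interpolation formula with nodes 2, 3, 4, 9:
  L_0(n) = (n - 3)(n - 4)(n - 9) / -14
  L_1(n) = (n - 2)(n - 4)(n - 9) / 6
  L_2(n) = (n - 2)(n - 3)(n - 9) / -10
  L_3(n) = (n - 2)(n - 3)(n - 4) / 210
Then P(n) = -14·L_0(n) - 52·L_1(n) - 128·L_2(n) - 1498·L_3(n).
Expanding and collecting terms gives P(n) = -2n^3 - n^2 + 5n - 4.
Evaluating at n = 1: P(1) = -2.

-2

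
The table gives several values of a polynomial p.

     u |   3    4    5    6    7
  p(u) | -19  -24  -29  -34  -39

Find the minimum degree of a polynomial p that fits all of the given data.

1

Forward differences of the values at u = 3, 4, 5, 6, 7:
  p  : -19  -24  -29  -34  -39
  Δ  : -5  -5  -5  -5
  Δ^2: 0  0  0
  Δ^3: 0  0
  Δ^4: 0
The first differences are constant (-5) and nonzero, while all higher differences vanish, so the minimal degree is 1.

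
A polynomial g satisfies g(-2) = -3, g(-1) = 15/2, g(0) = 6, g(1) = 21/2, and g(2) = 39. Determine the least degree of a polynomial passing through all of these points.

3

Forward differences of the values at t = -2, -1, 0, 1, 2:
  g  : -3  15/2  6  21/2  39
  Δ  : 21/2  -3/2  9/2  57/2
  Δ^2: -12  6  24
  Δ^3: 18  18
  Δ^4: 0
The third differences are constant (18) and nonzero, while all higher differences vanish, so the minimal degree is 3.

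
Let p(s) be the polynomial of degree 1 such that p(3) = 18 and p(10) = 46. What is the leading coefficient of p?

4

Write p(s) = as + b. Substituting each data point gives a linear system:
  3a + b = 18
  10a + b = 46
Solving the system yields a = 4, b = 6.
So p(s) = 4s + 6.
The leading coefficient is 4.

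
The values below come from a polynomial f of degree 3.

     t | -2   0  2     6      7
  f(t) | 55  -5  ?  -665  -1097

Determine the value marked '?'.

The 4 known points determine the degree-3 polynomial uniquely.
Write f(t) = at^3 + bt^2 + ct + d. Substituting each data point gives a linear system:
  -8a + 4b - 2c + d = 55
  d = -5
  216a + 36b + 6c + d = -665
  343a + 49b + 7c + d = -1097
Solving the system yields a = -4, b = 6, c = -2, d = -5.
So f(t) = -4t^3 + 6t^2 - 2t - 5.
Then f(2) = -17.

-17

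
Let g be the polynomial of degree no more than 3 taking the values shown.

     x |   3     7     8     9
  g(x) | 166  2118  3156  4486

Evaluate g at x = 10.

Using the Lagrange interpolation formula with nodes 3, 7, 8, 9:
  L_0(x) = (x - 7)(x - 8)(x - 9) / -120
  L_1(x) = (x - 3)(x - 8)(x - 9) / 8
  L_2(x) = (x - 3)(x - 7)(x - 9) / -5
  L_3(x) = (x - 3)(x - 7)(x - 8) / 12
Then g(x) = 166·L_0(x) + 2118·L_1(x) + 3156·L_2(x) + 4486·L_3(x).
Expanding and collecting terms gives g(x) = 6x³ + 2x² - 6x + 4.
Evaluating at x = 10: g(10) = 6144.

6144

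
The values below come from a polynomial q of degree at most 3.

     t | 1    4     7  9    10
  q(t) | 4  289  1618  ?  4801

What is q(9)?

The 4 known points determine the degree-3 polynomial uniquely.
Write q(t) = at^3 + bt^2 + ct + d. Substituting each data point gives a linear system:
  a + b + c + d = 4
  64a + 16b + 4c + d = 289
  343a + 49b + 7c + d = 1618
  1000a + 100b + 10c + d = 4801
Solving the system yields a = 5, b = -2, c = 0, d = 1.
So q(t) = 5t^3 - 2t^2 + 1.
Then q(9) = 3484.

3484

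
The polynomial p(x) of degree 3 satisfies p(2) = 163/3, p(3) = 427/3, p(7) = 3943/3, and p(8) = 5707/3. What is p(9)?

Write p(x) = ax^3 + bx^2 + cx + d. Substituting each data point gives a linear system:
  8a + 4b + 2c + d = 163/3
  27a + 9b + 3c + d = 427/3
  343a + 49b + 7c + d = 3943/3
  512a + 64b + 8c + d = 5707/3
Solving the system yields a = 3, b = 5, c = 6, d = -5/3.
So p(x) = 3x^3 + 5x^2 + 6x - 5/3.
Then p(9) = 7933/3.

7933/3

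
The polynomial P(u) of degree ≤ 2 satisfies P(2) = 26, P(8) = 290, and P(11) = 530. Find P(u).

Using the Lagrange interpolation formula with nodes 2, 8, 11:
  L_0(u) = (u - 8)(u - 11) / 54
  L_1(u) = (u - 2)(u - 11) / -18
  L_2(u) = (u - 2)(u - 8) / 27
Then P(u) = 26·L_0(u) + 290·L_1(u) + 530·L_2(u).
Expanding and collecting terms gives P(u) = 4u^2 + 4u + 2.
Check: P(2) = 26. ✓

P(u) = 4u^2 + 4u + 2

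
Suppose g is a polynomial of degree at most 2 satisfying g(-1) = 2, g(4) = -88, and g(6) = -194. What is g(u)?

g(u) = -5u^2 - 3u + 4

Write g(u) = au^2 + bu + c. Substituting each data point gives a linear system:
  a - b + c = 2
  16a + 4b + c = -88
  36a + 6b + c = -194
Solving the system yields a = -5, b = -3, c = 4.
So g(u) = -5u^2 - 3u + 4.
Check: g(-1) = 2. ✓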